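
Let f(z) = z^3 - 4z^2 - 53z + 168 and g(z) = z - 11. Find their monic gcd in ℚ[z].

1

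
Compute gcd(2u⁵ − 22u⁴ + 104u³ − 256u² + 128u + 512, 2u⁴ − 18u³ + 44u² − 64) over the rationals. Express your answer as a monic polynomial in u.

u³ − 7u² + 8u + 16

Repeated division with remainder:
  2u⁵ − 22u⁴ + 104u³ − 256u² + 128u + 512 = (u − 2)(2u⁴ − 18u³ + 44u² − 64) + (24u³ − 168u² + 192u + 384)
  2u⁴ − 18u³ + 44u² − 64 = ((1/12)u − 1/6)(24u³ − 168u² + 192u + 384) + (0)
Last nonzero remainder: 24u³ − 168u² + 192u + 384. Dividing through by 24 gives the monic gcd u³ − 7u² + 8u + 16.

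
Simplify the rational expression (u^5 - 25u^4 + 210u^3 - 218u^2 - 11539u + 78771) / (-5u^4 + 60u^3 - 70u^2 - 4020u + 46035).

(-u^2 + 4u + 77)/(5u + 45)

Euclidean algorithm in ℚ[u]:
  u^5 - 25u^4 + 210u^3 - 218u^2 - 11539u + 78771 = (-(1/5)u + 13/5)(-5u^4 + 60u^3 - 70u^2 - 4020u + 46035) + (40u^3 - 840u^2 + 8120u - 40920)
  -5u^4 + 60u^3 - 70u^2 - 4020u + 46035 = (-(1/8)u - 9/8)(40u^3 - 840u^2 + 8120u - 40920) + (0)
Last nonzero remainder: 40u^3 - 840u^2 + 8120u - 40920. Dividing through by 40 gives the monic gcd u^3 - 21u^2 + 203u - 1023.
Cancel u^3 - 21u^2 + 203u - 1023 from numerator and denominator to get the reduced form.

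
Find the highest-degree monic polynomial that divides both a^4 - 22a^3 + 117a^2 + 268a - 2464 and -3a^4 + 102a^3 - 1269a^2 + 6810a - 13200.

Apply the Euclidean algorithm:
  a^4 - 22a^3 + 117a^2 + 268a - 2464 = (-1/3)(-3a^4 + 102a^3 - 1269a^2 + 6810a - 13200) + (12a^3 - 306a^2 + 2538a - 6864)
  -3a^4 + 102a^3 - 1269a^2 + 6810a - 13200 = (-(1/4)a + 17/8)(12a^3 - 306a^2 + 2538a - 6864) + ((63/4)a^2 - (1197/4)a + 1386)
  12a^3 - 306a^2 + 2538a - 6864 = ((16/21)a - 104/21)((63/4)a^2 - (1197/4)a + 1386) + (0)
Last nonzero remainder: (63/4)a^2 - (1197/4)a + 1386. Dividing through by 63/4 gives the monic gcd a^2 - 19a + 88.

a^2 - 19a + 88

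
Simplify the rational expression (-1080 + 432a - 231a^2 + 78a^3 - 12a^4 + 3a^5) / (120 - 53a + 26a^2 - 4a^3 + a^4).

Apply the Euclidean algorithm:
  3a^5 - 12a^4 + 78a^3 - 231a^2 + 432a - 1080 = (3a)(a^4 - 4a^3 + 26a^2 - 53a + 120) + (-72a^2 + 72a - 1080)
  a^4 - 4a^3 + 26a^2 - 53a + 120 = (-(1/72)a^2 + (1/24)a - 1/9)(-72a^2 + 72a - 1080) + (0)
Last nonzero remainder: -72a^2 + 72a - 1080. Dividing through by -72 gives the monic gcd a^2 - a + 15.
Cancel a^2 - a + 15 from numerator and denominator to get the reduced form.

(-72 + 24a - 9a^2 + 3a^3)/(8 - 3a + a^2)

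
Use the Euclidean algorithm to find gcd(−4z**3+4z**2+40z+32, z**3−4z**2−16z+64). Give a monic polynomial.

Euclidean algorithm in ℚ[z]:
  −4z**3+4z**2+40z+32 = (−4)(z**3−4z**2−16z+64) + (−12z**2−24z+288)
  z**3−4z**2−16z+64 = (−(1/12)z+1/2)(−12z**2−24z+288) + (20z−80)
  −12z**2−24z+288 = (−(3/5)z−18/5)(20z−80) + (0)
Last nonzero remainder: 20z−80. Dividing through by 20 gives the monic gcd z−4.

z−4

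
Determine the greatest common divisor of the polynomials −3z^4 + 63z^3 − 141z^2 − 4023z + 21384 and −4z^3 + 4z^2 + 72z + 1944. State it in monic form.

z − 9

Euclidean algorithm in ℚ[z]:
  −3z^4 + 63z^3 − 141z^2 − 4023z + 21384 = ((3/4)z − 15)(−4z^3 + 4z^2 + 72z + 1944) + (−135z^2 − 4401z + 50544)
  −4z^3 + 4z^2 + 72z + 1944 = ((4/135)z − 224/225)(−135z^2 − 4401z + 50544) + (−(145176/25)z + 1306584/25)
  −135z^2 − 4401z + 50544 = ((1125/48392)z + 5850/6049)(−(145176/25)z + 1306584/25) + (0)
Last nonzero remainder: −(145176/25)z + 1306584/25. Dividing through by −145176/25 gives the monic gcd z − 9.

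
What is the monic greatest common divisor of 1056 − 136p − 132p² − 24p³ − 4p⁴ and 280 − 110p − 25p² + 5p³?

−8 + 2p + p²

Repeated division with remainder:
  −4p⁴ − 24p³ − 132p² − 136p + 1056 = (−(4/5)p − 44/5)(5p³ − 25p² − 110p + 280) + (−440p² − 880p + 3520)
  5p³ − 25p² − 110p + 280 = (−(1/88)p + 7/88)(−440p² − 880p + 3520) + (0)
Last nonzero remainder: −440p² − 880p + 3520. Dividing through by −440 gives the monic gcd p² + 2p − 8.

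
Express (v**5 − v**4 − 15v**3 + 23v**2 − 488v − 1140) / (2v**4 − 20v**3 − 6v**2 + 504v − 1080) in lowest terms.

Euclidean algorithm in ℚ[v]:
  v**5 − v**4 − 15v**3 + 23v**2 − 488v − 1140 = ((1/2)v + 9/2)(2v**4 − 20v**3 − 6v**2 + 504v − 1080) + (78v**3 − 202v**2 − 2216v + 3720)
  2v**4 − 20v**3 − 6v**2 + 504v − 1080 = ((1/39)v − 289/1521)(78v**3 − 202v**2 − 2216v + 3720) + ((18920/1521)v**2 − (18920/1521)v − 189200/507)
  78v**3 − 202v**2 − 2216v + 3720 = ((59319/9460)v − 47151/4730)((18920/1521)v**2 − (18920/1521)v − 189200/507) + (0)
Last nonzero remainder: (18920/1521)v**2 − (18920/1521)v − 189200/507. Dividing through by 18920/1521 gives the monic gcd v**2 − v − 30.
Cancel v**2 − v − 30 from numerator and denominator to get the reduced form.

(v**3 + 15v + 38)/(2v**2 − 18v + 36)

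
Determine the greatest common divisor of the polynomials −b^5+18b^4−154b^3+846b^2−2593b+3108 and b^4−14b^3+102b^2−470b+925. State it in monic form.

b^2−4b+37

By polynomial division,
  −b^5+18b^4−154b^3+846b^2−2593b+3108 = (−b+4)(b^4−14b^3+102b^2−470b+925) + (4b^3−32b^2+212b−592)
  b^4−14b^3+102b^2−470b+925 = ((1/4)b−3/2)(4b^3−32b^2+212b−592) + (b^2−4b+37)
  4b^3−32b^2+212b−592 = (4b−16)(b^2−4b+37) + (0)
The last nonzero remainder b^2−4b+37 is already monic.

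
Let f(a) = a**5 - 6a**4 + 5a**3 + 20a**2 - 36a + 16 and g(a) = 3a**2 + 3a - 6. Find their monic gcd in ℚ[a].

Apply the Euclidean algorithm:
  a**5 - 6a**4 + 5a**3 + 20a**2 - 36a + 16 = ((1/3)a**3 - (7/3)a**2 + (14/3)a - 8/3)(3a**2 + 3a - 6) + (0)
Last nonzero remainder: 3a**2 + 3a - 6. Dividing through by 3 gives the monic gcd a**2 + a - 2.

a**2 + a - 2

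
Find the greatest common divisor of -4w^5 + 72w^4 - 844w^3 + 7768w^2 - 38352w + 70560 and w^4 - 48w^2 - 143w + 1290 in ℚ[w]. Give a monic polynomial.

w^2 - 11w + 30

Euclidean algorithm in ℚ[w]:
  -4w^5 + 72w^4 - 844w^3 + 7768w^2 - 38352w + 70560 = (-4w + 72)(w^4 - 48w^2 - 143w + 1290) + (-1036w^3 + 10652w^2 - 22896w - 22320)
  w^4 - 48w^2 - 143w + 1290 = (-(1/1036)w - 2663/268324)(-1036w^3 + 10652w^2 - 22896w - 22320) + ((2389165/67081)w^2 - (26280815/67081)w + 71674950/67081)
  -1036w^3 + 10652w^2 - 22896w - 22320 = (-(69495916/2389165)w - 49908264/2389165)((2389165/67081)w^2 - (26280815/67081)w + 71674950/67081) + (0)
Last nonzero remainder: (2389165/67081)w^2 - (26280815/67081)w + 71674950/67081. Dividing through by 2389165/67081 gives the monic gcd w^2 - 11w + 30.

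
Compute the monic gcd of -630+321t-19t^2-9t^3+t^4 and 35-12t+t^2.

35-12t+t^2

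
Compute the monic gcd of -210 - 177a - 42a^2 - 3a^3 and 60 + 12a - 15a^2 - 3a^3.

10 + 7a + a^2

Apply the Euclidean algorithm:
  -3a^3 - 42a^2 - 177a - 210 = (-3a^3 - 15a^2 + 12a + 60) + (-27a^2 - 189a - 270)
  -3a^3 - 15a^2 + 12a + 60 = ((1/9)a - 2/9)(-27a^2 - 189a - 270) + (0)
Last nonzero remainder: -27a^2 - 189a - 270. Dividing through by -27 gives the monic gcd a^2 + 7a + 10.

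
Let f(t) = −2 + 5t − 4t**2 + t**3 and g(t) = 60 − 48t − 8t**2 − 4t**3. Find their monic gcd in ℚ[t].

−1 + t

By polynomial division,
  t**3 − 4t**2 + 5t − 2 = (−1/4)(−4t**3 − 8t**2 − 48t + 60) + (−6t**2 − 7t + 13)
  −4t**3 − 8t**2 − 48t + 60 = ((2/3)t + 5/9)(−6t**2 − 7t + 13) + (−(475/9)t + 475/9)
  −6t**2 − 7t + 13 = ((54/475)t + 117/475)(−(475/9)t + 475/9) + (0)
Last nonzero remainder: −(475/9)t + 475/9. Dividing through by −475/9 gives the monic gcd t − 1.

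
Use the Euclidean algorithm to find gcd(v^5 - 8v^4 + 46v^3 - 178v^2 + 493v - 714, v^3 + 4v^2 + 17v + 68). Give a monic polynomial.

By polynomial division,
  v^5 - 8v^4 + 46v^3 - 178v^2 + 493v - 714 = (v^2 - 12v + 77)(v^3 + 4v^2 + 17v + 68) + (-350v^2 - 5950)
  v^3 + 4v^2 + 17v + 68 = (-(1/350)v - 2/175)(-350v^2 - 5950) + (0)
Last nonzero remainder: -350v^2 - 5950. Dividing through by -350 gives the monic gcd v^2 + 17.

v^2 + 17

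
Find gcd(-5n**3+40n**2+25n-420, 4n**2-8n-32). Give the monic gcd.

n-4

By polynomial division,
  -5n**3+40n**2+25n-420 = (-(5/4)n+15/2)(4n**2-8n-32) + (45n-180)
  4n**2-8n-32 = ((4/45)n+8/45)(45n-180) + (0)
Last nonzero remainder: 45n-180. Dividing through by 45 gives the monic gcd n-4.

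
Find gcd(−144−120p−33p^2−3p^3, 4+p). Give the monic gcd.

4+p

Euclidean algorithm in ℚ[p]:
  −3p^3−33p^2−120p−144 = (−3p^2−21p−36)(p+4) + (0)
The last nonzero remainder p+4 is already monic.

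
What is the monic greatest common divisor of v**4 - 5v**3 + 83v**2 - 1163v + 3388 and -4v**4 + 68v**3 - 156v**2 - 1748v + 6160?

v**2 - 11v + 28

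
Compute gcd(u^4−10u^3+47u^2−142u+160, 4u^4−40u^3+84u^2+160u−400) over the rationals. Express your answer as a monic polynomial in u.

u^2−7u+10

Repeated division with remainder:
  u^4−10u^3+47u^2−142u+160 = (1/4)(4u^4−40u^3+84u^2+160u−400) + (26u^2−182u+260)
  4u^4−40u^3+84u^2+160u−400 = ((2/13)u^2−(6/13)u−20/13)(26u^2−182u+260) + (0)
Last nonzero remainder: 26u^2−182u+260. Dividing through by 26 gives the monic gcd u^2−7u+10.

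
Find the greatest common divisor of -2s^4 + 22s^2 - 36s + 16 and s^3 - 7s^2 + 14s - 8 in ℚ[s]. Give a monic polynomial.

By polynomial division,
  -2s^4 + 22s^2 - 36s + 16 = (-2s - 14)(s^3 - 7s^2 + 14s - 8) + (-48s^2 + 144s - 96)
  s^3 - 7s^2 + 14s - 8 = (-(1/48)s + 1/12)(-48s^2 + 144s - 96) + (0)
Last nonzero remainder: -48s^2 + 144s - 96. Dividing through by -48 gives the monic gcd s^2 - 3s + 2.

s^2 - 3s + 2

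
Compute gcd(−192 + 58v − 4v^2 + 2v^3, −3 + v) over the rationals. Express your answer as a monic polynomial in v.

−3 + v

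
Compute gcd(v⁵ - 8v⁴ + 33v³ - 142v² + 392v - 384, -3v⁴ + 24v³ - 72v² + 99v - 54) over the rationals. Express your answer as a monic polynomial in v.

By polynomial division,
  v⁵ - 8v⁴ + 33v³ - 142v² + 392v - 384 = (-(1/3)v)(-3v⁴ + 24v³ - 72v² + 99v - 54) + (9v³ - 109v² + 374v - 384)
  -3v⁴ + 24v³ - 72v² + 99v - 54 = (-(1/3)v - 37/27)(9v³ - 109v² + 374v - 384) + (-(2611/27)v² + (13055/27)v - 5222/9)
  9v³ - 109v² + 374v - 384 = (-(243/2611)v + 1728/2611)(-(2611/27)v² + (13055/27)v - 5222/9) + (0)
Last nonzero remainder: -(2611/27)v² + (13055/27)v - 5222/9. Dividing through by -2611/27 gives the monic gcd v² - 5v + 6.

v² - 5v + 6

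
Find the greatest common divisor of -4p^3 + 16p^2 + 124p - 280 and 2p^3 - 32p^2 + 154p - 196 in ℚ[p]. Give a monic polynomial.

Euclidean algorithm in ℚ[p]:
  -4p^3 + 16p^2 + 124p - 280 = (-2)(2p^3 - 32p^2 + 154p - 196) + (-48p^2 + 432p - 672)
  2p^3 - 32p^2 + 154p - 196 = (-(1/24)p + 7/24)(-48p^2 + 432p - 672) + (0)
Last nonzero remainder: -48p^2 + 432p - 672. Dividing through by -48 gives the monic gcd p^2 - 9p + 14.

p^2 - 9p + 14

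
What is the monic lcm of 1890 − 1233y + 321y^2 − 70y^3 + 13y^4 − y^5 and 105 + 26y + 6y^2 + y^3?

By polynomial division,
  −y^5 + 13y^4 − 70y^3 + 321y^2 − 1233y + 1890 = (−y^2 + 19y − 158)(y^3 + 6y^2 + 26y + 105) + (880y^2 + 880y + 18480)
  y^3 + 6y^2 + 26y + 105 = ((1/880)y + 1/176)(880y^2 + 880y + 18480) + (0)
Last nonzero remainder: 880y^2 + 880y + 18480. Dividing through by 880 gives the monic gcd y^2 + y + 21.
Then lcm(f, g) = f·g / gcd(f, g); expanding and making the result monic gives the answer.

−9450 + 4275y − 372y^2 + 29y^3 + 5y^4 − 8y^5 + y^6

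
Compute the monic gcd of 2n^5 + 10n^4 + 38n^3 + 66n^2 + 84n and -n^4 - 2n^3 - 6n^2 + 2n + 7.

n^2 + 2n + 7

By polynomial division,
  2n^5 + 10n^4 + 38n^3 + 66n^2 + 84n = (-2n - 6)(-n^4 - 2n^3 - 6n^2 + 2n + 7) + (14n^3 + 34n^2 + 110n + 42)
  -n^4 - 2n^3 - 6n^2 + 2n + 7 = (-(1/14)n + 3/98)(14n^3 + 34n^2 + 110n + 42) + ((40/49)n^2 + (80/49)n + 40/7)
  14n^3 + 34n^2 + 110n + 42 = ((343/20)n + 147/20)((40/49)n^2 + (80/49)n + 40/7) + (0)
Last nonzero remainder: (40/49)n^2 + (80/49)n + 40/7. Dividing through by 40/49 gives the monic gcd n^2 + 2n + 7.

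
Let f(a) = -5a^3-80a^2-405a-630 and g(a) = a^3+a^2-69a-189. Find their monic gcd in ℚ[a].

a^2+10a+21

Apply the Euclidean algorithm:
  -5a^3-80a^2-405a-630 = (-5)(a^3+a^2-69a-189) + (-75a^2-750a-1575)
  a^3+a^2-69a-189 = (-(1/75)a+3/25)(-75a^2-750a-1575) + (0)
Last nonzero remainder: -75a^2-750a-1575. Dividing through by -75 gives the monic gcd a^2+10a+21.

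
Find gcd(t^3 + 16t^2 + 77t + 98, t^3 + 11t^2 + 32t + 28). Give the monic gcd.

Euclidean algorithm in ℚ[t]:
  t^3 + 16t^2 + 77t + 98 = (t^3 + 11t^2 + 32t + 28) + (5t^2 + 45t + 70)
  t^3 + 11t^2 + 32t + 28 = ((1/5)t + 2/5)(5t^2 + 45t + 70) + (0)
Last nonzero remainder: 5t^2 + 45t + 70. Dividing through by 5 gives the monic gcd t^2 + 9t + 14.

t^2 + 9t + 14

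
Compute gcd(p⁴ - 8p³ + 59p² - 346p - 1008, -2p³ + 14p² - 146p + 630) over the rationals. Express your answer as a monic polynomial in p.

p² - 2p + 63

Repeated division with remainder:
  p⁴ - 8p³ + 59p² - 346p - 1008 = (-(1/2)p + 1/2)(-2p³ + 14p² - 146p + 630) + (-21p² + 42p - 1323)
  -2p³ + 14p² - 146p + 630 = ((2/21)p - 10/21)(-21p² + 42p - 1323) + (0)
Last nonzero remainder: -21p² + 42p - 1323. Dividing through by -21 gives the monic gcd p² - 2p + 63.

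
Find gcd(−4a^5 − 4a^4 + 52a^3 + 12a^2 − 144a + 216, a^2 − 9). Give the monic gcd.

Euclidean algorithm in ℚ[a]:
  −4a^5 − 4a^4 + 52a^3 + 12a^2 − 144a + 216 = (−4a^3 − 4a^2 + 16a − 24)(a^2 − 9) + (0)
The last nonzero remainder a^2 − 9 is already monic.

a^2 − 9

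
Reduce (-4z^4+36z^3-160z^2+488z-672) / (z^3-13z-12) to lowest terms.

(-4z^3+20z^2-80z+168)/(z^2+4z+3)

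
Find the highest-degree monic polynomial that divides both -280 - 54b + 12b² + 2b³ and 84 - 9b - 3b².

7 + b

Apply the Euclidean algorithm:
  2b³ + 12b² - 54b - 280 = (-(2/3)b - 2)(-3b² - 9b + 84) + (-16b - 112)
  -3b² - 9b + 84 = ((3/16)b - 3/4)(-16b - 112) + (0)
Last nonzero remainder: -16b - 112. Dividing through by -16 gives the monic gcd b + 7.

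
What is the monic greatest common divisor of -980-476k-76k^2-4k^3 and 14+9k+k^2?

Apply the Euclidean algorithm:
  -4k^3-76k^2-476k-980 = (-4k-40)(k^2+9k+14) + (-60k-420)
  k^2+9k+14 = (-(1/60)k-1/30)(-60k-420) + (0)
Last nonzero remainder: -60k-420. Dividing through by -60 gives the monic gcd k+7.

7+k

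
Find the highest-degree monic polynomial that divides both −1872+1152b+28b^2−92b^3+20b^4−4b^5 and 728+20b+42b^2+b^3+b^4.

Repeated division with remainder:
  −4b^5+20b^4−92b^3+28b^2+1152b−1872 = (−4b+24)(b^4+b^3+42b^2+20b+728) + (52b^3−900b^2+3584b−19344)
  b^4+b^3+42b^2+20b+728 = ((1/52)b+119/338)(52b^3−900b^2+3584b−19344) + ((49000/169)b^2−(147000/169)b+98000/13)
  52b^3−900b^2+3584b−19344 = ((2197/12250)b−15717/6125)((49000/169)b^2−(147000/169)b+98000/13) + (0)
Last nonzero remainder: (49000/169)b^2−(147000/169)b+98000/13. Dividing through by 49000/169 gives the monic gcd b^2−3b+26.

26−3b+b^2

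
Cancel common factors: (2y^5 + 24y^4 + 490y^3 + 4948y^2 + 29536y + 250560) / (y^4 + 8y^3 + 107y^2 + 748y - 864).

(2y^3 + 22y^2 + 252y + 2320)/(y^2 + 7y - 8)

Apply the Euclidean algorithm:
  2y^5 + 24y^4 + 490y^3 + 4948y^2 + 29536y + 250560 = (2y + 8)(y^4 + 8y^3 + 107y^2 + 748y - 864) + (212y^3 + 2596y^2 + 25280y + 257472)
  y^4 + 8y^3 + 107y^2 + 748y - 864 = ((1/212)y - 225/11236)(212y^3 + 2596y^2 + 25280y + 257472) + ((111628/2809)y^2 + (111628/2809)y + 12055824/2809)
  212y^3 + 2596y^2 + 25280y + 257472 = ((148877/27907)y + 1674164/27907)((111628/2809)y^2 + (111628/2809)y + 12055824/2809) + (0)
Last nonzero remainder: (111628/2809)y^2 + (111628/2809)y + 12055824/2809. Dividing through by 111628/2809 gives the monic gcd y^2 + y + 108.
Cancel y^2 + y + 108 from numerator and denominator to get the reduced form.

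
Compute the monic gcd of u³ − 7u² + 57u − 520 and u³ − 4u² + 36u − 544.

u − 8

By polynomial division,
  u³ − 7u² + 57u − 520 = (u³ − 4u² + 36u − 544) + (−3u² + 21u + 24)
  u³ − 4u² + 36u − 544 = (−(1/3)u − 1)(−3u² + 21u + 24) + (65u − 520)
  −3u² + 21u + 24 = (−(3/65)u − 3/65)(65u − 520) + (0)
Last nonzero remainder: 65u − 520. Dividing through by 65 gives the monic gcd u − 8.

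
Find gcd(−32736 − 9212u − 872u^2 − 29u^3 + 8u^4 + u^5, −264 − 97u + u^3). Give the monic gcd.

−88 − 3u + u^2

Euclidean algorithm in ℚ[u]:
  u^5 + 8u^4 − 29u^3 − 872u^2 − 9212u − 32736 = (u^2 + 8u + 68)(u^3 − 97u − 264) + (168u^2 − 504u − 14784)
  u^3 − 97u − 264 = ((1/168)u + 1/56)(168u^2 − 504u − 14784) + (0)
Last nonzero remainder: 168u^2 − 504u − 14784. Dividing through by 168 gives the monic gcd u^2 − 3u − 88.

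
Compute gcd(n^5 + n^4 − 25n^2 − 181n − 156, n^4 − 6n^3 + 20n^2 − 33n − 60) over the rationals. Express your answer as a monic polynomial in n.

By polynomial division,
  n^5 + n^4 − 25n^2 − 181n − 156 = (n + 7)(n^4 − 6n^3 + 20n^2 − 33n − 60) + (22n^3 − 132n^2 + 110n + 264)
  n^4 − 6n^3 + 20n^2 − 33n − 60 = ((1/22)n)(22n^3 − 132n^2 + 110n + 264) + (15n^2 − 45n − 60)
  22n^3 − 132n^2 + 110n + 264 = ((22/15)n − 22/5)(15n^2 − 45n − 60) + (0)
Last nonzero remainder: 15n^2 − 45n − 60. Dividing through by 15 gives the monic gcd n^2 − 3n − 4.

n^2 − 3n − 4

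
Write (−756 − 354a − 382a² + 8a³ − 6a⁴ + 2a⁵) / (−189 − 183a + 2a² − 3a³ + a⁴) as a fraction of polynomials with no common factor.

(4 + 2a + 2a²)/(1 + a)

Repeated division with remainder:
  2a⁵ − 6a⁴ + 8a³ − 382a² − 354a − 756 = (2a)(a⁴ − 3a³ + 2a² − 183a − 189) + (4a³ − 16a² + 24a − 756)
  a⁴ − 3a³ + 2a² − 183a − 189 = ((1/4)a + 1/4)(4a³ − 16a² + 24a − 756) + (0)
Last nonzero remainder: 4a³ − 16a² + 24a − 756. Dividing through by 4 gives the monic gcd a³ − 4a² + 6a − 189.
Cancel a³ − 4a² + 6a − 189 from numerator and denominator to get the reduced form.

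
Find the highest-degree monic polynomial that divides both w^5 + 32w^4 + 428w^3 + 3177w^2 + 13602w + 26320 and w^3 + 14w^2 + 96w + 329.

w^3 + 14w^2 + 96w + 329

Apply the Euclidean algorithm:
  w^5 + 32w^4 + 428w^3 + 3177w^2 + 13602w + 26320 = (w^2 + 18w + 80)(w^3 + 14w^2 + 96w + 329) + (0)
The last nonzero remainder w^3 + 14w^2 + 96w + 329 is already monic.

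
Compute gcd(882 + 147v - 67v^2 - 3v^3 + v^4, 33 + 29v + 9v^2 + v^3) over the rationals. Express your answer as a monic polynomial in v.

3 + v

Euclidean algorithm in ℚ[v]:
  v^4 - 3v^3 - 67v^2 + 147v + 882 = (v - 12)(v^3 + 9v^2 + 29v + 33) + (12v^2 + 462v + 1278)
  v^3 + 9v^2 + 29v + 33 = ((1/12)v - 59/24)(12v^2 + 462v + 1278) + ((4233/4)v + 12699/4)
  12v^2 + 462v + 1278 = ((16/1411)v + 568/1411)((4233/4)v + 12699/4) + (0)
Last nonzero remainder: (4233/4)v + 12699/4. Dividing through by 4233/4 gives the monic gcd v + 3.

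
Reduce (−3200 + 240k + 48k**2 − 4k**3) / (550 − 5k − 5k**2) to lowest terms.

(−320 − 8k + 4k**2)/(55 + 5k)

Repeated division with remainder:
  −4k**3 + 48k**2 + 240k − 3200 = ((4/5)k − 52/5)(−5k**2 − 5k + 550) + (−252k + 2520)
  −5k**2 − 5k + 550 = ((5/252)k + 55/252)(−252k + 2520) + (0)
Last nonzero remainder: −252k + 2520. Dividing through by −252 gives the monic gcd k − 10.
Cancel k − 10 from numerator and denominator to get the reduced form.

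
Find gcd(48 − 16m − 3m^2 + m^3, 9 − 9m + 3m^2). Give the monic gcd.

1

Euclidean algorithm in ℚ[m]:
  m^3 − 3m^2 − 16m + 48 = ((1/3)m)(3m^2 − 9m + 9) + (−19m + 48)
  3m^2 − 9m + 9 = (−(3/19)m + 27/361)(−19m + 48) + (1953/361)
  −19m + 48 = (−(6859/1953)m + 5776/651)(1953/361) + (0)
The last nonzero remainder is the constant 1953/361, so the polynomials are coprime and gcd = 1.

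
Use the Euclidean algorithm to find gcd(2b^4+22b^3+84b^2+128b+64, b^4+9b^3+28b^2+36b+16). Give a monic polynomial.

By polynomial division,
  2b^4+22b^3+84b^2+128b+64 = (2)(b^4+9b^3+28b^2+36b+16) + (4b^3+28b^2+56b+32)
  b^4+9b^3+28b^2+36b+16 = ((1/4)b+1/2)(4b^3+28b^2+56b+32) + (0)
Last nonzero remainder: 4b^3+28b^2+56b+32. Dividing through by 4 gives the monic gcd b^3+7b^2+14b+8.

b^3+7b^2+14b+8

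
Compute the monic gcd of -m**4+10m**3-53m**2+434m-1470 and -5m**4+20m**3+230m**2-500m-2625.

Euclidean algorithm in ℚ[m]:
  -m**4+10m**3-53m**2+434m-1470 = (1/5)(-5m**4+20m**3+230m**2-500m-2625) + (6m**3-99m**2+534m-945)
  -5m**4+20m**3+230m**2-500m-2625 = (-(5/6)m-125/12)(6m**3-99m**2+534m-945) + (-(1425/4)m**2+4275m-49875/4)
  6m**3-99m**2+534m-945 = (-(8/475)m+36/475)(-(1425/4)m**2+4275m-49875/4) + (0)
Last nonzero remainder: -(1425/4)m**2+4275m-49875/4. Dividing through by -1425/4 gives the monic gcd m**2-12m+35.

m**2-12m+35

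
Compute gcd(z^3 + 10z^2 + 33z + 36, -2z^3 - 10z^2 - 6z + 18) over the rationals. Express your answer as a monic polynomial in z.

Repeated division with remainder:
  z^3 + 10z^2 + 33z + 36 = (-1/2)(-2z^3 - 10z^2 - 6z + 18) + (5z^2 + 30z + 45)
  -2z^3 - 10z^2 - 6z + 18 = (-(2/5)z + 2/5)(5z^2 + 30z + 45) + (0)
Last nonzero remainder: 5z^2 + 30z + 45. Dividing through by 5 gives the monic gcd z^2 + 6z + 9.

z^2 + 6z + 9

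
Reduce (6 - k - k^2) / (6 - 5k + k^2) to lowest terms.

(-3 - k)/(-3 + k)

Apply the Euclidean algorithm:
  -k^2 - k + 6 = (-1)(k^2 - 5k + 6) + (-6k + 12)
  k^2 - 5k + 6 = (-(1/6)k + 1/2)(-6k + 12) + (0)
Last nonzero remainder: -6k + 12. Dividing through by -6 gives the monic gcd k - 2.
Cancel k - 2 from numerator and denominator to get the reduced form.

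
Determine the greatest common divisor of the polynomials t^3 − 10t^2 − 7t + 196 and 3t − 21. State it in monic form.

t − 7

Repeated division with remainder:
  t^3 − 10t^2 − 7t + 196 = ((1/3)t^2 − t − 28/3)(3t − 21) + (0)
Last nonzero remainder: 3t − 21. Dividing through by 3 gives the monic gcd t − 7.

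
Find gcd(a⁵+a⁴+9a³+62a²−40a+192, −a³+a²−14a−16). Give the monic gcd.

a²−2a+16

By polynomial division,
  a⁵+a⁴+9a³+62a²−40a+192 = (−a²−2a+3)(−a³+a²−14a−16) + (15a²−30a+240)
  −a³+a²−14a−16 = (−(1/15)a−1/15)(15a²−30a+240) + (0)
Last nonzero remainder: 15a²−30a+240. Dividing through by 15 gives the monic gcd a²−2a+16.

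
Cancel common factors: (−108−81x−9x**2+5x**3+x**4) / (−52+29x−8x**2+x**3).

(27+27x+9x**2+x**3)/(13−4x+x**2)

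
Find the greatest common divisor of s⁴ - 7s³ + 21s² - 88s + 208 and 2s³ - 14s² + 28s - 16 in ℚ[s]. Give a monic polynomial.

Apply the Euclidean algorithm:
  s⁴ - 7s³ + 21s² - 88s + 208 = ((1/2)s)(2s³ - 14s² + 28s - 16) + (7s² - 80s + 208)
  2s³ - 14s² + 28s - 16 = ((2/7)s + 62/49)(7s² - 80s + 208) + ((3420/49)s - 13680/49)
  7s² - 80s + 208 = ((343/3420)s - 637/855)((3420/49)s - 13680/49) + (0)
Last nonzero remainder: (3420/49)s - 13680/49. Dividing through by 3420/49 gives the monic gcd s - 4.

s - 4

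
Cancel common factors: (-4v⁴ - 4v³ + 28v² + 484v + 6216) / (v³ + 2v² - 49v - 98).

(-4v³ - 32v² - 196v - 888)/(v² + 9v + 14)

Apply the Euclidean algorithm:
  -4v⁴ - 4v³ + 28v² + 484v + 6216 = (-4v + 4)(v³ + 2v² - 49v - 98) + (-176v² + 288v + 6608)
  v³ + 2v² - 49v - 98 = (-(1/176)v - 5/242)(-176v² + 288v + 6608) + (-(666/121)v + 4662/121)
  -176v² + 288v + 6608 = ((10648/333)v + 57112/333)(-(666/121)v + 4662/121) + (0)
Last nonzero remainder: -(666/121)v + 4662/121. Dividing through by -666/121 gives the monic gcd v - 7.
Cancel v - 7 from numerator and denominator to get the reduced form.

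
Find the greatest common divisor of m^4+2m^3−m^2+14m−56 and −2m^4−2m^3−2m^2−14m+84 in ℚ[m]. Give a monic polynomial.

m^3−2m^2+7m−14

By polynomial division,
  m^4+2m^3−m^2+14m−56 = (−1/2)(−2m^4−2m^3−2m^2−14m+84) + (m^3−2m^2+7m−14)
  −2m^4−2m^3−2m^2−14m+84 = (−2m−6)(m^3−2m^2+7m−14) + (0)
The last nonzero remainder m^3−2m^2+7m−14 is already monic.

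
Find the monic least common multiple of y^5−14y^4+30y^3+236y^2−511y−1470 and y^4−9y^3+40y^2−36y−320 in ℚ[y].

Repeated division with remainder:
  y^5−14y^4+30y^3+236y^2−511y−1470 = (y−5)(y^4−9y^3+40y^2−36y−320) + (−55y^3+472y^2−371y−3070)
  y^4−9y^3+40y^2−36y−320 = (−(1/55)y+23/3025)(−55y^3+472y^2−371y−3070) + ((89739/3025)y^2−(269217/3025)y−179478/605)
  −55y^3+472y^2−371y−3070 = (−(166375/89739)y+928675/89739)((89739/3025)y^2−(269217/3025)y−179478/605) + (0)
Last nonzero remainder: (89739/3025)y^2−(269217/3025)y−179478/605. Dividing through by 89739/3025 gives the monic gcd y^2−3y−10.
Then lcm(f, g) = f·g / gcd(f, g); expanding and making the result monic gives the answer.

y^7−20y^6+146y^5−392y^4−967y^3+9148y^2−7532y−47040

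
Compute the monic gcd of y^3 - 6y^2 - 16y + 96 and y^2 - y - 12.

y - 4

By polynomial division,
  y^3 - 6y^2 - 16y + 96 = (y - 5)(y^2 - y - 12) + (-9y + 36)
  y^2 - y - 12 = (-(1/9)y - 1/3)(-9y + 36) + (0)
Last nonzero remainder: -9y + 36. Dividing through by -9 gives the monic gcd y - 4.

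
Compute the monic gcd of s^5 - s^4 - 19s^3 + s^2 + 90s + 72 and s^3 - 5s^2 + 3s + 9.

Apply the Euclidean algorithm:
  s^5 - s^4 - 19s^3 + s^2 + 90s + 72 = (s^2 + 4s - 2)(s^3 - 5s^2 + 3s + 9) + (-30s^2 + 60s + 90)
  s^3 - 5s^2 + 3s + 9 = (-(1/30)s + 1/10)(-30s^2 + 60s + 90) + (0)
Last nonzero remainder: -30s^2 + 60s + 90. Dividing through by -30 gives the monic gcd s^2 - 2s - 3.

s^2 - 2s - 3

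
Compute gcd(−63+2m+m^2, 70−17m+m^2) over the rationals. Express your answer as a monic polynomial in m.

−7+m

Euclidean algorithm in ℚ[m]:
  m^2+2m−63 = (m^2−17m+70) + (19m−133)
  m^2−17m+70 = ((1/19)m−10/19)(19m−133) + (0)
Last nonzero remainder: 19m−133. Dividing through by 19 gives the monic gcd m−7.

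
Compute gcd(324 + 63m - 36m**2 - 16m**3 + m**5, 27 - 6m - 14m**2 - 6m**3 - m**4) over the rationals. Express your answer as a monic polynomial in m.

By polynomial division,
  m**5 - 16m**3 - 36m**2 + 63m + 324 = (-m + 6)(-m**4 - 6m**3 - 14m**2 - 6m + 27) + (6m**3 + 42m**2 + 126m + 162)
  -m**4 - 6m**3 - 14m**2 - 6m + 27 = (-(1/6)m + 1/6)(6m**3 + 42m**2 + 126m + 162) + (0)
Last nonzero remainder: 6m**3 + 42m**2 + 126m + 162. Dividing through by 6 gives the monic gcd m**3 + 7m**2 + 21m + 27.

27 + 21m + 7m**2 + m**3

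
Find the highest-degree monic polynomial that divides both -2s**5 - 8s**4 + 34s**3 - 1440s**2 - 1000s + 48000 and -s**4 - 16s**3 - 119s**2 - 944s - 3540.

s**2 + 16s + 60

Euclidean algorithm in ℚ[s]:
  -2s**5 - 8s**4 + 34s**3 - 1440s**2 - 1000s + 48000 = (2s - 24)(-s**4 - 16s**3 - 119s**2 - 944s - 3540) + (-112s**3 - 2408s**2 - 16576s - 36960)
  -s**4 - 16s**3 - 119s**2 - 944s - 3540 = ((1/112)s - 11/224)(-112s**3 - 2408s**2 - 16576s - 36960) + (-(357/4)s**2 - 1428s - 5355)
  -112s**3 - 2408s**2 - 16576s - 36960 = ((64/51)s + 352/51)(-(357/4)s**2 - 1428s - 5355) + (0)
Last nonzero remainder: -(357/4)s**2 - 1428s - 5355. Dividing through by -357/4 gives the monic gcd s**2 + 16s + 60.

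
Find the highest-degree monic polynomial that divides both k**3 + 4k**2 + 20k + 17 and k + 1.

Apply the Euclidean algorithm:
  k**3 + 4k**2 + 20k + 17 = (k**2 + 3k + 17)(k + 1) + (0)
The last nonzero remainder k + 1 is already monic.

k + 1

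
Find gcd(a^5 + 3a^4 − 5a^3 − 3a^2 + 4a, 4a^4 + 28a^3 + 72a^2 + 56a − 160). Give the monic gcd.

a^2 + 3a − 4

Repeated division with remainder:
  a^5 + 3a^4 − 5a^3 − 3a^2 + 4a = ((1/4)a − 1)(4a^4 + 28a^3 + 72a^2 + 56a − 160) + (5a^3 + 55a^2 + 100a − 160)
  4a^4 + 28a^3 + 72a^2 + 56a − 160 = ((4/5)a − 16/5)(5a^3 + 55a^2 + 100a − 160) + (168a^2 + 504a − 672)
  5a^3 + 55a^2 + 100a − 160 = ((5/168)a + 5/21)(168a^2 + 504a − 672) + (0)
Last nonzero remainder: 168a^2 + 504a − 672. Dividing through by 168 gives the monic gcd a^2 + 3a − 4.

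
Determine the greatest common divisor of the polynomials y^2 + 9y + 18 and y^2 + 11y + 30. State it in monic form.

y + 6

Euclidean algorithm in ℚ[y]:
  y^2 + 9y + 18 = (y^2 + 11y + 30) + (-2y - 12)
  y^2 + 11y + 30 = (-(1/2)y - 5/2)(-2y - 12) + (0)
Last nonzero remainder: -2y - 12. Dividing through by -2 gives the monic gcd y + 6.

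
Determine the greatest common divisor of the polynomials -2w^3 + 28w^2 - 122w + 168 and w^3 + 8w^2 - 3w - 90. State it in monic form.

Repeated division with remainder:
  -2w^3 + 28w^2 - 122w + 168 = (-2)(w^3 + 8w^2 - 3w - 90) + (44w^2 - 128w - 12)
  w^3 + 8w^2 - 3w - 90 = ((1/44)w + 30/121)(44w^2 - 128w - 12) + ((3510/121)w - 10530/121)
  44w^2 - 128w - 12 = ((2662/1755)w + 242/1755)((3510/121)w - 10530/121) + (0)
Last nonzero remainder: (3510/121)w - 10530/121. Dividing through by 3510/121 gives the monic gcd w - 3.

w - 3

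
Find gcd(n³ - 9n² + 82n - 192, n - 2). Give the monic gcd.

Apply the Euclidean algorithm:
  n³ - 9n² + 82n - 192 = (n² - 7n + 68)(n - 2) + (-56)
  n - 2 = (-(1/56)n + 1/28)(-56) + (0)
The last nonzero remainder is the constant -56, so the polynomials are coprime and gcd = 1.

1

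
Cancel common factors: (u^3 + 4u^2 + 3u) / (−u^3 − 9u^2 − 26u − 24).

(−u^2 − u)/(u^2 + 6u + 8)

Repeated division with remainder:
  u^3 + 4u^2 + 3u = (−1)(−u^3 − 9u^2 − 26u − 24) + (−5u^2 − 23u − 24)
  −u^3 − 9u^2 − 26u − 24 = ((1/5)u + 22/25)(−5u^2 − 23u − 24) + (−(24/25)u − 72/25)
  −5u^2 − 23u − 24 = ((125/24)u + 25/3)(−(24/25)u − 72/25) + (0)
Last nonzero remainder: −(24/25)u − 72/25. Dividing through by −24/25 gives the monic gcd u + 3.
Cancel u + 3 from numerator and denominator to get the reduced form.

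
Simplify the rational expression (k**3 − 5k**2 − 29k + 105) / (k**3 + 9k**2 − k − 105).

(k − 7)/(k + 7)

Euclidean algorithm in ℚ[k]:
  k**3 − 5k**2 − 29k + 105 = (k**3 + 9k**2 − k − 105) + (−14k**2 − 28k + 210)
  k**3 + 9k**2 − k − 105 = (−(1/14)k − 1/2)(−14k**2 − 28k + 210) + (0)
Last nonzero remainder: −14k**2 − 28k + 210. Dividing through by −14 gives the monic gcd k**2 + 2k − 15.
Cancel k**2 + 2k − 15 from numerator and denominator to get the reduced form.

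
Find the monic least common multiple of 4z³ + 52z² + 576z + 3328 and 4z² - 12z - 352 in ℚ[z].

z⁴ + 2z³ + z² - 752z - 9152

Apply the Euclidean algorithm:
  4z³ + 52z² + 576z + 3328 = (z + 16)(4z² - 12z - 352) + (1120z + 8960)
  4z² - 12z - 352 = ((1/280)z - 11/280)(1120z + 8960) + (0)
Last nonzero remainder: 1120z + 8960. Dividing through by 1120 gives the monic gcd z + 8.
Then lcm(f, g) = f·g / gcd(f, g); expanding and making the result monic gives the answer.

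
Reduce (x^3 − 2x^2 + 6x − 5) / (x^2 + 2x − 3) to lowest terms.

(x^2 − x + 5)/(x + 3)

By polynomial division,
  x^3 − 2x^2 + 6x − 5 = (x − 4)(x^2 + 2x − 3) + (17x − 17)
  x^2 + 2x − 3 = ((1/17)x + 3/17)(17x − 17) + (0)
Last nonzero remainder: 17x − 17. Dividing through by 17 gives the monic gcd x − 1.
Cancel x − 1 from numerator and denominator to get the reduced form.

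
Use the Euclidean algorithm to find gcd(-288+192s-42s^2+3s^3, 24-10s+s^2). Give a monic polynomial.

24-10s+s^2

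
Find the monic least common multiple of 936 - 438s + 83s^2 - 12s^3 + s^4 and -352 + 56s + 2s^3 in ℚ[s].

41184 - 15528s + 2836s^2 - 634s^3 + 79s^4 - 8s^5 + s^6

Euclidean algorithm in ℚ[s]:
  s^4 - 12s^3 + 83s^2 - 438s + 936 = ((1/2)s - 6)(2s^3 + 56s - 352) + (55s^2 + 74s - 1176)
  2s^3 + 56s - 352 = ((2/55)s - 148/3025)(55s^2 + 74s - 1176) + ((309712/3025)s - 1238848/3025)
  55s^2 + 74s - 1176 = ((166375/309712)s + 444675/154856)((309712/3025)s - 1238848/3025) + (0)
Last nonzero remainder: (309712/3025)s - 1238848/3025. Dividing through by 309712/3025 gives the monic gcd s - 4.
Then lcm(f, g) = f·g / gcd(f, g); expanding and making the result monic gives the answer.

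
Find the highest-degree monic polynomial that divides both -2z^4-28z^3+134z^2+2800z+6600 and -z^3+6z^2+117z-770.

z^2+z-110

Euclidean algorithm in ℚ[z]:
  -2z^4-28z^3+134z^2+2800z+6600 = (2z+40)(-z^3+6z^2+117z-770) + (-340z^2-340z+37400)
  -z^3+6z^2+117z-770 = ((1/340)z-7/340)(-340z^2-340z+37400) + (0)
Last nonzero remainder: -340z^2-340z+37400. Dividing through by -340 gives the monic gcd z^2+z-110.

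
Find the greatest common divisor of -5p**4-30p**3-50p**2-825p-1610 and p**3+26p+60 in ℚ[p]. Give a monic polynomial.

p+2

By polynomial division,
  -5p**4-30p**3-50p**2-825p-1610 = (-5p-30)(p**3+26p+60) + (80p**2+255p+190)
  p**3+26p+60 = ((1/80)p-51/1280)(80p**2+255p+190) + ((8649/256)p+8649/128)
  80p**2+255p+190 = ((20480/8649)p+24320/8649)((8649/256)p+8649/128) + (0)
Last nonzero remainder: (8649/256)p+8649/128. Dividing through by 8649/256 gives the monic gcd p+2.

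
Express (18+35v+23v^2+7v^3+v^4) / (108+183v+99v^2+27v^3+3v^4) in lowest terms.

Apply the Euclidean algorithm:
  v^4+7v^3+23v^2+35v+18 = (1/3)(3v^4+27v^3+99v^2+183v+108) + (-2v^3-10v^2-26v-18)
  3v^4+27v^3+99v^2+183v+108 = (-(3/2)v-6)(-2v^3-10v^2-26v-18) + (0)
Last nonzero remainder: -2v^3-10v^2-26v-18. Dividing through by -2 gives the monic gcd v^3+5v^2+13v+9.
Cancel v^3+5v^2+13v+9 from numerator and denominator to get the reduced form.

(2+v)/(12+3v)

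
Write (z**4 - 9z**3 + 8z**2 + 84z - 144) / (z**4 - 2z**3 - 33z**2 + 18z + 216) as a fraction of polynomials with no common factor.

(z**2 - 6z + 8)/(z**2 + z - 12)

Repeated division with remainder:
  z**4 - 9z**3 + 8z**2 + 84z - 144 = (z**4 - 2z**3 - 33z**2 + 18z + 216) + (-7z**3 + 41z**2 + 66z - 360)
  z**4 - 2z**3 - 33z**2 + 18z + 216 = (-(1/7)z - 27/49)(-7z**3 + 41z**2 + 66z - 360) + (-(48/49)z**2 + (144/49)z + 864/49)
  -7z**3 + 41z**2 + 66z - 360 = ((343/48)z - 245/12)(-(48/49)z**2 + (144/49)z + 864/49) + (0)
Last nonzero remainder: -(48/49)z**2 + (144/49)z + 864/49. Dividing through by -48/49 gives the monic gcd z**2 - 3z - 18.
Cancel z**2 - 3z - 18 from numerator and denominator to get the reduced form.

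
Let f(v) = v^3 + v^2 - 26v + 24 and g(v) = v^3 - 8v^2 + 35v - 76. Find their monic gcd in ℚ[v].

v - 4

Repeated division with remainder:
  v^3 + v^2 - 26v + 24 = (v^3 - 8v^2 + 35v - 76) + (9v^2 - 61v + 100)
  v^3 - 8v^2 + 35v - 76 = ((1/9)v - 11/81)(9v^2 - 61v + 100) + ((1264/81)v - 5056/81)
  9v^2 - 61v + 100 = ((729/1264)v - 2025/1264)((1264/81)v - 5056/81) + (0)
Last nonzero remainder: (1264/81)v - 5056/81. Dividing through by 1264/81 gives the monic gcd v - 4.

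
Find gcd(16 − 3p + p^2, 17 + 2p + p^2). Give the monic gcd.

1

Euclidean algorithm in ℚ[p]:
  p^2 − 3p + 16 = (p^2 + 2p + 17) + (−5p − 1)
  p^2 + 2p + 17 = (−(1/5)p − 9/25)(−5p − 1) + (416/25)
  −5p − 1 = (−(125/416)p − 25/416)(416/25) + (0)
The last nonzero remainder is the constant 416/25, so the polynomials are coprime and gcd = 1.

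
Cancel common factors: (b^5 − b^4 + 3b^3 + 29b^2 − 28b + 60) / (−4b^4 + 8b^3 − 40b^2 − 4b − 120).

(−b^3 − 2b^2 + b − 6)/(4b^2 + 4b + 12)

By polynomial division,
  b^5 − b^4 + 3b^3 + 29b^2 − 28b + 60 = (−(1/4)b − 1/4)(−4b^4 + 8b^3 − 40b^2 − 4b − 120) + (−5b^3 + 18b^2 − 59b + 30)
  −4b^4 + 8b^3 − 40b^2 − 4b − 120 = ((4/5)b + 32/25)(−5b^3 + 18b^2 − 59b + 30) + (−(396/25)b^2 + (1188/25)b − 792/5)
  −5b^3 + 18b^2 − 59b + 30 = ((125/396)b − 25/132)(−(396/25)b^2 + (1188/25)b − 792/5) + (0)
Last nonzero remainder: −(396/25)b^2 + (1188/25)b − 792/5. Dividing through by −396/25 gives the monic gcd b^2 − 3b + 10.
Cancel b^2 − 3b + 10 from numerator and denominator to get the reduced form.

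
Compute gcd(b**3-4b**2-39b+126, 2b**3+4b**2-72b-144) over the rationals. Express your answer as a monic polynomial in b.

b+6

Apply the Euclidean algorithm:
  b**3-4b**2-39b+126 = (1/2)(2b**3+4b**2-72b-144) + (-6b**2-3b+198)
  2b**3+4b**2-72b-144 = (-(1/3)b-1/2)(-6b**2-3b+198) + (-(15/2)b-45)
  -6b**2-3b+198 = ((4/5)b-22/5)(-(15/2)b-45) + (0)
Last nonzero remainder: -(15/2)b-45. Dividing through by -15/2 gives the monic gcd b+6.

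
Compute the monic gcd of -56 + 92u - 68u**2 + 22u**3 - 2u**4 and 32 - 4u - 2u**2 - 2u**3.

-2 + u

Repeated division with remainder:
  -2u**4 + 22u**3 - 68u**2 + 92u - 56 = (u - 12)(-2u**3 - 2u**2 - 4u + 32) + (-88u**2 + 12u + 328)
  -2u**3 - 2u**2 - 4u + 32 = ((1/44)u + 25/968)(-88u**2 + 12u + 328) + (-(2847/242)u + 2847/121)
  -88u**2 + 12u + 328 = ((21296/2847)u + 39688/2847)(-(2847/242)u + 2847/121) + (0)
Last nonzero remainder: -(2847/242)u + 2847/121. Dividing through by -2847/242 gives the monic gcd u - 2.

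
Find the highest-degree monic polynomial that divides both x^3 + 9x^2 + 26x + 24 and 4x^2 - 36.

Euclidean algorithm in ℚ[x]:
  x^3 + 9x^2 + 26x + 24 = ((1/4)x + 9/4)(4x^2 - 36) + (35x + 105)
  4x^2 - 36 = ((4/35)x - 12/35)(35x + 105) + (0)
Last nonzero remainder: 35x + 105. Dividing through by 35 gives the monic gcd x + 3.

x + 3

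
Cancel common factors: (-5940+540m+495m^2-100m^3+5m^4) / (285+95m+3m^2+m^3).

Euclidean algorithm in ℚ[m]:
  5m^4-100m^3+495m^2+540m-5940 = (5m-115)(m^3+3m^2+95m+285) + (365m^2+10040m+26835)
  m^3+3m^2+95m+285 = ((1/365)m-1789/26645)(365m^2+10040m+26835) + ((3706776/5329)m+11120328/5329)
  365m^2+10040m+26835 = ((1945085/3706776)m+47667905/3706776)((3706776/5329)m+11120328/5329) + (0)
Last nonzero remainder: (3706776/5329)m+11120328/5329. Dividing through by 3706776/5329 gives the monic gcd m+3.
Cancel m+3 from numerator and denominator to get the reduced form.

(-1980+840m-115m^2+5m^3)/(95+m^2)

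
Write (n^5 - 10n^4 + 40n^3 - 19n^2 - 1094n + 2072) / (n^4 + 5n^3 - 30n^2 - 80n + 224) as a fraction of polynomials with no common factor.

Apply the Euclidean algorithm:
  n^5 - 10n^4 + 40n^3 - 19n^2 - 1094n + 2072 = (n - 15)(n^4 + 5n^3 - 30n^2 - 80n + 224) + (145n^3 - 389n^2 - 2518n + 5432)
  n^4 + 5n^3 - 30n^2 - 80n + 224 = ((1/145)n + 1114/21025)(145n^3 - 389n^2 - 2518n + 5432) + ((167706/21025)n^2 + (335412/21025)n - 1341648/21025)
  145n^3 - 389n^2 - 2518n + 5432 = ((3048625/167706)n - 2039425/23958)((167706/21025)n^2 + (335412/21025)n - 1341648/21025) + (0)
Last nonzero remainder: (167706/21025)n^2 + (335412/21025)n - 1341648/21025. Dividing through by 167706/21025 gives the monic gcd n^2 + 2n - 8.
Cancel n^2 + 2n - 8 from numerator and denominator to get the reduced form.

(n^3 - 12n^2 + 72n - 259)/(n^2 + 3n - 28)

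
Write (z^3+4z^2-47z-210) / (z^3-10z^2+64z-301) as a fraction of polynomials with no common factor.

(z^2+11z+30)/(z^2-3z+43)

Repeated division with remainder:
  z^3+4z^2-47z-210 = (z^3-10z^2+64z-301) + (14z^2-111z+91)
  z^3-10z^2+64z-301 = ((1/14)z-29/196)(14z^2-111z+91) + ((8051/196)z-8051/28)
  14z^2-111z+91 = ((2744/8051)z-2548/8051)((8051/196)z-8051/28) + (0)
Last nonzero remainder: (8051/196)z-8051/28. Dividing through by 8051/196 gives the monic gcd z-7.
Cancel z-7 from numerator and denominator to get the reduced form.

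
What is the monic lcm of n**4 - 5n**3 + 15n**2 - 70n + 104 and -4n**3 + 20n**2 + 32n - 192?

n**6 - 6n**5 + 8n**4 - 25n**3 - 6n**2 + 736n - 1248

Euclidean algorithm in ℚ[n]:
  n**4 - 5n**3 + 15n**2 - 70n + 104 = (-(1/4)n)(-4n**3 + 20n**2 + 32n - 192) + (23n**2 - 118n + 104)
  -4n**3 + 20n**2 + 32n - 192 = (-(4/23)n - 12/529)(23n**2 - 118n + 104) + ((25080/529)n - 100320/529)
  23n**2 - 118n + 104 = ((12167/25080)n - 6877/12540)((25080/529)n - 100320/529) + (0)
Last nonzero remainder: (25080/529)n - 100320/529. Dividing through by 25080/529 gives the monic gcd n - 4.
Then lcm(f, g) = f·g / gcd(f, g); expanding and making the result monic gives the answer.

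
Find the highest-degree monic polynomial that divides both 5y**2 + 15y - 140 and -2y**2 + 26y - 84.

1

Repeated division with remainder:
  5y**2 + 15y - 140 = (-5/2)(-2y**2 + 26y - 84) + (80y - 350)
  -2y**2 + 26y - 84 = (-(1/40)y + 69/320)(80y - 350) + (-273/32)
  80y - 350 = (-(2560/273)y + 1600/39)(-273/32) + (0)
The last nonzero remainder is the constant -273/32, so the polynomials are coprime and gcd = 1.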